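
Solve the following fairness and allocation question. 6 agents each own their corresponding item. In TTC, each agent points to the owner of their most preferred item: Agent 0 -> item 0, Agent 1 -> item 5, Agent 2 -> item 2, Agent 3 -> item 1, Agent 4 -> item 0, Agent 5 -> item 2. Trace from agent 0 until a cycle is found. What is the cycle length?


Step 1: Trace the pointer graph from agent 0: 0 -> 0
Step 2: A cycle is detected when we revisit agent 0
Step 3: The cycle is: 0 -> 0
Step 4: Cycle length = 1

1


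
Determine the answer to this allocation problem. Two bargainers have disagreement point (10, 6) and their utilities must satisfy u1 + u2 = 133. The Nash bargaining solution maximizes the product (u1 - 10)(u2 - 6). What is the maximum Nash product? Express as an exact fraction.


Step 1: The Nash solution splits surplus symmetrically above the disagreement point
Step 2: u1 = (total + d1 - d2)/2 = (133 + 10 - 6)/2 = 137/2
Step 3: u2 = (total - d1 + d2)/2 = (133 - 10 + 6)/2 = 129/2
Step 4: Nash product = (137/2 - 10) * (129/2 - 6)
Step 5: = 117/2 * 117/2 = 13689/4

13689/4


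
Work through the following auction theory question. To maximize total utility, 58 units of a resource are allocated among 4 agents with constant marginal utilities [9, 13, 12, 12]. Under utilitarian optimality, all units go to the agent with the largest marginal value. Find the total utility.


Step 1: The marginal utilities are [9, 13, 12, 12]
Step 2: The highest marginal utility is 13
Step 3: All 58 units go to that agent
Step 4: Total utility = 13 * 58 = 754

754


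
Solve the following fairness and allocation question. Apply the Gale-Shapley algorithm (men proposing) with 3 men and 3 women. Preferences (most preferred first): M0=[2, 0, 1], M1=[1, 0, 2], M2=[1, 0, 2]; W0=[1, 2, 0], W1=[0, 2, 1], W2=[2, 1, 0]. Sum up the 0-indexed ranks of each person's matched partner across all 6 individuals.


Step 1: Run Gale-Shapley (men propose, women hold best offer):
  M0 proposes to W2; she accepts
  M1 proposes to W1; she accepts
  M2 proposes to W1; she switches from M1
  M1 proposes to W0; she accepts
Step 2: Final matching: W0-M1, W1-M2, W2-M0
Step 3: 0-indexed ranks (man's rank of his match, then woman's): 1 + 0 + 0 + 1 + 0 + 2
Step 4: Total rank sum = 4

4


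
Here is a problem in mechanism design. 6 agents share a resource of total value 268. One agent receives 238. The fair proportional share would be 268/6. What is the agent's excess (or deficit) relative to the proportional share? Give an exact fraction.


Step 1: Proportional share = 268/6 = 134/3
Step 2: Agent's actual allocation = 238
Step 3: Excess = 238 - 134/3 = 580/3

580/3


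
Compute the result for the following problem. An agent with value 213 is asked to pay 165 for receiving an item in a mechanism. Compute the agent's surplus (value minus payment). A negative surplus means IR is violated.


Step 1: Surplus = value - payment = 213 - 165 = 48
Step 2: IR is satisfied (surplus >= 0)

48


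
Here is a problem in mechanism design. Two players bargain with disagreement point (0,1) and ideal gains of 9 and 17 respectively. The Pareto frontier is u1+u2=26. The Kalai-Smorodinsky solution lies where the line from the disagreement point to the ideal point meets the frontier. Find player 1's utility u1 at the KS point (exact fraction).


Step 1: At the KS point, (u1-d1)/r1 = (u2-d2)/r2 = t and u1+u2 = 26
Step 2: u1 = d1 + r1*t and u2 = d2 + r2*t, so (d1 + r1*t) + (d2 + r2*t) = 26
Step 3: t = (26 - 0 - 1)/(9 + 17) = 25/26
Step 4: u1 = d1 + r1*t = 0 + 9 * 25/26 = 225/26
Step 5: (Check: u2 = d2 + r2*t = 451/26; u1+u2 = 225/26 + 451/26 = 26, on the frontier.)

225/26


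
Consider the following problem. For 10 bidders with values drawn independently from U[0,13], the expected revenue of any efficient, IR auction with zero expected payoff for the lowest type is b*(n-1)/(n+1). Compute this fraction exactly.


Step 1: By Revenue Equivalence, expected revenue = b*(n-1)/(n+1)
Step 2: Substituting n = 10, b = 13
Step 3: Revenue = 13*(10-1)/(10+1) = 13*9/11
Step 4: Revenue = 117/11

117/11


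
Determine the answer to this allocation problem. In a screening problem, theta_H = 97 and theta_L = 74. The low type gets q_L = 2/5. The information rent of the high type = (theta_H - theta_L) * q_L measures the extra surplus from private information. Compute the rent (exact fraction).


Step 1: theta_H - theta_L = 97 - 74 = 23
Step 2: Information rent = (theta_H - theta_L) * q_L
Step 3: = 23 * 2/5
Step 4: = 46/5

46/5


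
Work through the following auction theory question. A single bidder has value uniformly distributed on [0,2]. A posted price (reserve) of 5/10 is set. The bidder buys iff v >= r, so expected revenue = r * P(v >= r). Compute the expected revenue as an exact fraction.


Step 1: Posted price r = 1/2, value support [0,2]
Step 2: P(v >= r) = (2 - 1/2)/2 = 3/4
Step 3: Expected revenue = r * P(v >= r) = 1/2 * 3/4
Step 4: Revenue = 3/8

3/8


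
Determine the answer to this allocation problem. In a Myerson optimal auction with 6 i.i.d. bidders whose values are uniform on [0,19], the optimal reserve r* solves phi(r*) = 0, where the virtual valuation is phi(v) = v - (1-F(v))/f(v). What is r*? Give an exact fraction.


Step 1: For U[0,19], F(v) = v/19 and f(v) = 1/19
Step 2: phi(v) = v - (1 - v/19)/(1/19) = v - (19 - v) = 2v - 19
Step 3: Set phi(r*) = 0: 2r* - 19 = 0
Step 4: r* = 19/2 (the number of bidders n = 6 does not enter)

19/2


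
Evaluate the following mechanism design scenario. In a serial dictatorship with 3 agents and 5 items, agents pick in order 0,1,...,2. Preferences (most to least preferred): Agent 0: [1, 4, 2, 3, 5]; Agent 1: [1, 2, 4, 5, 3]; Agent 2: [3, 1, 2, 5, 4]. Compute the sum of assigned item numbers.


Step 1: Agent 0 picks item 1
Step 2: Agent 1 picks item 2
Step 3: Agent 2 picks item 3
Step 4: Sum = 1 + 2 + 3 = 6

6


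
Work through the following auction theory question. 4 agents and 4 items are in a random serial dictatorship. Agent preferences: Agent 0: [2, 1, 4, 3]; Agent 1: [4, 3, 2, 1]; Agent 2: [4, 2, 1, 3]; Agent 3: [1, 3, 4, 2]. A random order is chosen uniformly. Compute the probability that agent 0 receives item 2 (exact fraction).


Step 1: Agent 0 wants item 2
Step 2: There are 24 possible orderings of agents
Step 3: In 20 orderings, agent 0 gets item 2
Step 4: Probability = 20/24 = 5/6

5/6


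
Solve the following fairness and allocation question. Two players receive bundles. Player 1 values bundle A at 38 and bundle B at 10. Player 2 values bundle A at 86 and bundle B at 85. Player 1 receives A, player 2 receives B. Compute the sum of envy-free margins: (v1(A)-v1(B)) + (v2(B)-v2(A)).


Step 1: Player 1's margin = v1(A) - v1(B) = 38 - 10 = 28
Step 2: Player 2's margin = v2(B) - v2(A) = 85 - 86 = -1
Step 3: Total margin = 28 + -1 = 27

27


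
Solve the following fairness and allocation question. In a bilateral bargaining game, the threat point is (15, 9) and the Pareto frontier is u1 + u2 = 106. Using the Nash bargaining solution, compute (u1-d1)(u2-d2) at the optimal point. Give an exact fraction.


Step 1: The Nash solution splits surplus symmetrically above the disagreement point
Step 2: u1 = (total + d1 - d2)/2 = (106 + 15 - 9)/2 = 56
Step 3: u2 = (total - d1 + d2)/2 = (106 - 15 + 9)/2 = 50
Step 4: Nash product = (56 - 15) * (50 - 9)
Step 5: = 41 * 41 = 1681

1681


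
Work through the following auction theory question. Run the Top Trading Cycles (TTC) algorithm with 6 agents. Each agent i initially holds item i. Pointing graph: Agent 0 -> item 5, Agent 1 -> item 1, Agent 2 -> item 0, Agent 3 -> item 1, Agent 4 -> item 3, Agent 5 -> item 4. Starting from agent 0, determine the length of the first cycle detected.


Step 1: Trace the pointer graph from agent 0: 0 -> 5 -> 4 -> 3 -> 1 -> 1
Step 2: A cycle is detected when we revisit agent 1
Step 3: The cycle is: 1 -> 1
Step 4: Cycle length = 1

1


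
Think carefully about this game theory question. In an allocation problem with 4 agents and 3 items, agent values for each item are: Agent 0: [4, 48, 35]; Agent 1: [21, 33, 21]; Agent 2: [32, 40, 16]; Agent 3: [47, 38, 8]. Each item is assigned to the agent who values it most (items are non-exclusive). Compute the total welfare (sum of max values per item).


Step 1: For each item, find the maximum value among all agents.
Step 2: Item 0 -> Agent 3 (value 47)
Step 3: Item 1 -> Agent 0 (value 48)
Step 4: Item 2 -> Agent 0 (value 35)
Step 5: Total welfare = 47 + 48 + 35 = 130

130


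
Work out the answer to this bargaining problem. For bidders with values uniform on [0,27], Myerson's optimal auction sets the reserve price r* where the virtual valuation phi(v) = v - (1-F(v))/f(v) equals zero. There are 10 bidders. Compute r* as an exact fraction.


Step 1: For U[0,27], F(v) = v/27 and f(v) = 1/27
Step 2: phi(v) = v - (1 - v/27)/(1/27) = v - (27 - v) = 2v - 27
Step 3: Set phi(r*) = 0: 2r* - 27 = 0
Step 4: r* = 27/2 (the number of bidders n = 10 does not enter)

27/2


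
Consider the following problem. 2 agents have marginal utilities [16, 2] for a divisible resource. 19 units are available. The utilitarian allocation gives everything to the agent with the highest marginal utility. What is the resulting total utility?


Step 1: The marginal utilities are [16, 2]
Step 2: The highest marginal utility is 16
Step 3: All 19 units go to that agent
Step 4: Total utility = 16 * 19 = 304

304


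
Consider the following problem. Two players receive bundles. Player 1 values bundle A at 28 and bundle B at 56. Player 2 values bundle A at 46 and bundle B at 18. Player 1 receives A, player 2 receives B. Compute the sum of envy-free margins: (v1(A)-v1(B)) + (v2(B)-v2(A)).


Step 1: Player 1's margin = v1(A) - v1(B) = 28 - 56 = -28
Step 2: Player 2's margin = v2(B) - v2(A) = 18 - 46 = -28
Step 3: Total margin = -28 + -28 = -56

-56


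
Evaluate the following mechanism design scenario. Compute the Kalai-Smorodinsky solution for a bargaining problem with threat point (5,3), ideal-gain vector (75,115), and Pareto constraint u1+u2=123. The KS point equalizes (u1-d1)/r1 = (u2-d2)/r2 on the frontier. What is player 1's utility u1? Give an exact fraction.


Step 1: At the KS point, (u1-d1)/r1 = (u2-d2)/r2 = t and u1+u2 = 123
Step 2: u1 = d1 + r1*t and u2 = d2 + r2*t, so (d1 + r1*t) + (d2 + r2*t) = 123
Step 3: t = (123 - 5 - 3)/(75 + 115) = 115/190 = 23/38
Step 4: u1 = d1 + r1*t = 5 + 75 * 23/38 = 1915/38
Step 5: (Check: u2 = d2 + r2*t = 2759/38; u1+u2 = 1915/38 + 2759/38 = 123, on the frontier.)

1915/38


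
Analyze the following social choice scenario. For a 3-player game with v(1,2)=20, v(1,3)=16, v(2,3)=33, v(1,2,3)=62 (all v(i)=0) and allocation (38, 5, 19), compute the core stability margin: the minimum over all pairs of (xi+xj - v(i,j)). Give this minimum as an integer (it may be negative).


Step 1: Slack for coalition (1,2): x1+x2 - v12 = 43 - 20 = 23
Step 2: Slack for coalition (1,3): x1+x3 - v13 = 57 - 16 = 41
Step 3: Slack for coalition (2,3): x2+x3 - v23 = 24 - 33 = -9
Step 4: Minimum slack = min(23, 41, -9) = -9, attained by (2,3); coalition (2,3) can block (slack < 0), so the allocation is not in the core

-9


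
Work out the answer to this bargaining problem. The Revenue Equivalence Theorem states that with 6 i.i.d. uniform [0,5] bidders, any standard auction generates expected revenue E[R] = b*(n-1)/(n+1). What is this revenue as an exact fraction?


Step 1: By Revenue Equivalence, expected revenue = b*(n-1)/(n+1)
Step 2: Substituting n = 6, b = 5
Step 3: Revenue = 5*(6-1)/(6+1) = 5*5/7
Step 4: Revenue = 25/7

25/7


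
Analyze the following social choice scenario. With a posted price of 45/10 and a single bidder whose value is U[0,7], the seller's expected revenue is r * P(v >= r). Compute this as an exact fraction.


Step 1: Posted price r = 9/2, value support [0,7]
Step 2: P(v >= r) = (7 - 9/2)/7 = 5/14
Step 3: Expected revenue = r * P(v >= r) = 9/2 * 5/14
Step 4: Revenue = 45/28

45/28


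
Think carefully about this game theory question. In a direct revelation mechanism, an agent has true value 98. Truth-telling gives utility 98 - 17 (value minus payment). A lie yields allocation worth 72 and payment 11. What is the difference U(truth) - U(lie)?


Step 1: U(truth) = value - payment = 98 - 17 = 81
Step 2: U(lie) = allocation - payment = 72 - 11 = 61
Step 3: IC gap = 81 - 61 = 20

20


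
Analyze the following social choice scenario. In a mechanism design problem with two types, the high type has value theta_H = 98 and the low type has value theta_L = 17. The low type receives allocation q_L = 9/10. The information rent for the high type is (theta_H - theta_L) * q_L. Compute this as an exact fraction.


Step 1: theta_H - theta_L = 98 - 17 = 81
Step 2: Information rent = (theta_H - theta_L) * q_L
Step 3: = 81 * 9/10
Step 4: = 729/10

729/10


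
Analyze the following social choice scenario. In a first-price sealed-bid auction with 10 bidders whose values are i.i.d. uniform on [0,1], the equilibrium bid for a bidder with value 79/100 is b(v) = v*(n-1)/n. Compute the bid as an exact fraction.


Step 1: The symmetric BNE bidding function is b(v) = v * (n-1) / n
Step 2: Substitute v = 79/100 and n = 10
Step 3: b = 79/100 * 9/10
Step 4: b = 711/1000

711/1000


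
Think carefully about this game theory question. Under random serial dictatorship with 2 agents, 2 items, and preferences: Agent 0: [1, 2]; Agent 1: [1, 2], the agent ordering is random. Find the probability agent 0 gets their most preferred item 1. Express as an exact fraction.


Step 1: Agent 0 wants item 1
Step 2: There are 2 possible orderings of agents
Step 3: In 1 orderings, agent 0 gets item 1
Step 4: Probability = 1/2

1/2


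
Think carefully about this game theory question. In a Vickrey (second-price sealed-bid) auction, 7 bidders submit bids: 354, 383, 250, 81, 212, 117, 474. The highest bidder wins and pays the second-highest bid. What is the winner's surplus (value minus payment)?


Step 1: Sort bids in descending order: 474, 383, 354, 250, 212, 117, 81
Step 2: The winning bid is the highest: 474
Step 3: The payment equals the second-highest bid: 383
Step 4: Surplus = winner's bid - payment = 474 - 383 = 91

91


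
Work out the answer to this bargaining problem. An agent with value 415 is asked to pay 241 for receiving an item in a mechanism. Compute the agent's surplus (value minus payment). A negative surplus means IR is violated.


Step 1: Surplus = value - payment = 415 - 241 = 174
Step 2: IR is satisfied (surplus >= 0)

174


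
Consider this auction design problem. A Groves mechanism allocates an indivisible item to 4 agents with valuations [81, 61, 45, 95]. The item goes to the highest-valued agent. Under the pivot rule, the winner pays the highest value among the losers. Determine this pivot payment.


Step 1: The efficient winner is agent 3 with value 95
Step 2: Other agents' values: [81, 61, 45]
Step 3: Pivot payment = max(others) = 81
Step 4: The winner pays 81

81


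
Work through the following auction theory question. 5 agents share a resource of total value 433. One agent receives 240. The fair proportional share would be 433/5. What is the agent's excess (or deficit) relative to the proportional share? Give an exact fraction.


Step 1: Proportional share = 433/5
Step 2: Agent's actual allocation = 240
Step 3: Excess = 240 - 433/5 = 767/5

767/5


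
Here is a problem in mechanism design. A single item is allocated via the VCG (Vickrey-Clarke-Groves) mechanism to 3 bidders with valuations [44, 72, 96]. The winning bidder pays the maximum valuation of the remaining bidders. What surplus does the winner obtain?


Step 1: The winner is the agent with the highest value: agent 2 with value 96
Step 2: Values of other agents: [44, 72]
Step 3: VCG payment = max of others' values = 72
Step 4: Surplus = 96 - 72 = 24

24


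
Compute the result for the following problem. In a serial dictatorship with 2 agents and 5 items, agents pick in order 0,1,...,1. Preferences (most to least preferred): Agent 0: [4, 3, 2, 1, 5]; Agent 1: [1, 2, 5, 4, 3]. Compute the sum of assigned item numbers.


Step 1: Agent 0 picks item 4
Step 2: Agent 1 picks item 1
Step 3: Sum = 4 + 1 = 5

5


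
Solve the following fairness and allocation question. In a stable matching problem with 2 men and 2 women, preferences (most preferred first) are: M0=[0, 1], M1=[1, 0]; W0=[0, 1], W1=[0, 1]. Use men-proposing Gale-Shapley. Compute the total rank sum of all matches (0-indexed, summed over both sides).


Step 1: Run Gale-Shapley (men propose, women hold best offer):
  M0 proposes to W0; she accepts
  M1 proposes to W1; she accepts
Step 2: Final matching: W0-M0, W1-M1
Step 3: 0-indexed ranks (man's rank of his match, then woman's): 0 + 0 + 0 + 1
Step 4: Total rank sum = 1

1


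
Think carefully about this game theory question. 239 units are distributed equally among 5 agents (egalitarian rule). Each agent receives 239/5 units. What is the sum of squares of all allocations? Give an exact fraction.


Step 1: Each agent's share = 239/5
Step 2: Square of each share = (239/5)^2 = 57121/25
Step 3: Sum of squares = 5 * 57121/25 = 57121/5

57121/5


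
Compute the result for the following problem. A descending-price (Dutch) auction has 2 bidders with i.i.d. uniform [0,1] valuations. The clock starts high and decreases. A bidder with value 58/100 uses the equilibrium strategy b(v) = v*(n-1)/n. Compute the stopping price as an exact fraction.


Step 1: Dutch auctions are strategically equivalent to first-price auctions
Step 2: The equilibrium bid is b(v) = v*(n-1)/n
Step 3: b = 29/50 * 1/2
Step 4: b = 29/100

29/100


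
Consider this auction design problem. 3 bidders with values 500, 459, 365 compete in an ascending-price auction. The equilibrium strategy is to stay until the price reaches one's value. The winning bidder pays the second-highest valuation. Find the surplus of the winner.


Step 1: Identify the highest value: 500
Step 2: Identify the second-highest value: 459
Step 3: The final price = second-highest value = 459
Step 4: Surplus = 500 - 459 = 41

41


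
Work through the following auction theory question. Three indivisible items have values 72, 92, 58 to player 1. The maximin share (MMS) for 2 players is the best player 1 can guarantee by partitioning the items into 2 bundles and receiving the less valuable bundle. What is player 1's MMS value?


Step 1: Item values = 72, 92, 58
Step 2: Enumerate all 2-bundle partitions and take the smaller bundle:
  Partition 1: {72} vs {92,58} -> bundles 72, 150; min = 72
  Partition 2: {92} vs {72,58} -> bundles 92, 130; min = 92
  Partition 3: {58} vs {72,92} -> bundles 58, 164; min = 58
Step 3: MMS = max(72, 92, 58) = 92

92


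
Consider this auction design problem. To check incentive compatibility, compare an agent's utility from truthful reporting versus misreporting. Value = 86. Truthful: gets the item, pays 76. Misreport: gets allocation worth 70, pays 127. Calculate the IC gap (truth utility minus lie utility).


Step 1: U(truth) = value - payment = 86 - 76 = 10
Step 2: U(lie) = allocation - payment = 70 - 127 = -57
Step 3: IC gap = 10 - (-57) = 67

67


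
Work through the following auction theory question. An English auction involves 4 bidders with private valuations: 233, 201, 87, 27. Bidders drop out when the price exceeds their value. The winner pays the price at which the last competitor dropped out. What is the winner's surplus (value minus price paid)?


Step 1: Identify the highest value: 233
Step 2: Identify the second-highest value: 201
Step 3: The final price = second-highest value = 201
Step 4: Surplus = 233 - 201 = 32

32


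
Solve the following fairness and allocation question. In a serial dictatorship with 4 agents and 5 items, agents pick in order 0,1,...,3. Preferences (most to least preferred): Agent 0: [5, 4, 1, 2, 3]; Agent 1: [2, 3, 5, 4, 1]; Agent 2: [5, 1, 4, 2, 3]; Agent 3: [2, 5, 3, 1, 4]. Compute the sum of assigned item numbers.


Step 1: Agent 0 picks item 5
Step 2: Agent 1 picks item 2
Step 3: Agent 2 picks item 1
Step 4: Agent 3 picks item 3
Step 5: Sum = 5 + 2 + 1 + 3 = 11

11


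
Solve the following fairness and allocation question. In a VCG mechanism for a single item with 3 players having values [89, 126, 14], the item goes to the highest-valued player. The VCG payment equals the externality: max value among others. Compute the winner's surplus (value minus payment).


Step 1: The winner is the agent with the highest value: agent 1 with value 126
Step 2: Values of other agents: [89, 14]
Step 3: VCG payment = max of others' values = 89
Step 4: Surplus = 126 - 89 = 37

37


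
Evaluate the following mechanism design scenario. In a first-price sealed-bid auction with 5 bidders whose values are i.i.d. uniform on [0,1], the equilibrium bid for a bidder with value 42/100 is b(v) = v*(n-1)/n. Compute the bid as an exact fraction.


Step 1: The symmetric BNE bidding function is b(v) = v * (n-1) / n
Step 2: Substitute v = 21/50 and n = 5
Step 3: b = 21/50 * 4/5
Step 4: b = 42/125

42/125


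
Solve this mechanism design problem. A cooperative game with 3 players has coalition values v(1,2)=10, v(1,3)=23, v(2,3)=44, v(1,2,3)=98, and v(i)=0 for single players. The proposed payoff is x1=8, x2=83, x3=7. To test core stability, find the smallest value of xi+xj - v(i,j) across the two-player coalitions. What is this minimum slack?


Step 1: Slack for coalition (1,2): x1+x2 - v12 = 91 - 10 = 81
Step 2: Slack for coalition (1,3): x1+x3 - v13 = 15 - 23 = -8
Step 3: Slack for coalition (2,3): x2+x3 - v23 = 90 - 44 = 46
Step 4: Minimum slack = min(81, -8, 46) = -8, attained by (1,3); coalition (1,3) can block (slack < 0), so the allocation is not in the core

-8


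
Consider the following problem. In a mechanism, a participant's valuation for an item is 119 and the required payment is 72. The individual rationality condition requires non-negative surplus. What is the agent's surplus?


Step 1: Surplus = value - payment = 119 - 72 = 47
Step 2: IR is satisfied (surplus >= 0)

47


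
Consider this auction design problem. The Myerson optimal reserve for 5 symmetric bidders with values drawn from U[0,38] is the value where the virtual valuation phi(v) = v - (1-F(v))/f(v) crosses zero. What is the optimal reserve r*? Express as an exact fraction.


Step 1: For U[0,38], F(v) = v/38 and f(v) = 1/38
Step 2: phi(v) = v - (1 - v/38)/(1/38) = v - (38 - v) = 2v - 38
Step 3: Set phi(r*) = 0: 2r* - 38 = 0
Step 4: r* = 38/2 = 19 (the number of bidders n = 5 does not enter)

19


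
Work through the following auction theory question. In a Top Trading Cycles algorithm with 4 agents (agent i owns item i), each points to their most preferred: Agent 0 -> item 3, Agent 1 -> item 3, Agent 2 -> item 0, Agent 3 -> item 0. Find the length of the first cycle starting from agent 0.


Step 1: Trace the pointer graph from agent 0: 0 -> 3 -> 0
Step 2: A cycle is detected when we revisit agent 0
Step 3: The cycle is: 0 -> 3 -> 0
Step 4: Cycle length = 2

2


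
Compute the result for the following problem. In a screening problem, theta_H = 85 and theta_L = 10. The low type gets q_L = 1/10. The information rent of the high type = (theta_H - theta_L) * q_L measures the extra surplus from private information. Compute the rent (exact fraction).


Step 1: theta_H - theta_L = 85 - 10 = 75
Step 2: Information rent = (theta_H - theta_L) * q_L
Step 3: = 75 * 1/10
Step 4: = 15/2

15/2


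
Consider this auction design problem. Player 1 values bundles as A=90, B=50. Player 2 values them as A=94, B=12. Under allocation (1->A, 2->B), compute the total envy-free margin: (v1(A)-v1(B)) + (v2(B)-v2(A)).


Step 1: Player 1's margin = v1(A) - v1(B) = 90 - 50 = 40
Step 2: Player 2's margin = v2(B) - v2(A) = 12 - 94 = -82
Step 3: Total margin = 40 + -82 = -42

-42


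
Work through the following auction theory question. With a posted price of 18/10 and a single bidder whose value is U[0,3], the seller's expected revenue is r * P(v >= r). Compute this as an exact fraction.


Step 1: Posted price r = 9/5, value support [0,3]
Step 2: P(v >= r) = (3 - 9/5)/3 = 2/5
Step 3: Expected revenue = r * P(v >= r) = 9/5 * 2/5
Step 4: Revenue = 18/25

18/25


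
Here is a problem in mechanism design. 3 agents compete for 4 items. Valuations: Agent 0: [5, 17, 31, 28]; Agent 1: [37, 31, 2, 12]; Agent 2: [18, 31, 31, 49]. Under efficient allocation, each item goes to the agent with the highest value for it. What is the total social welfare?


Step 1: For each item, find the maximum value among all agents.
Step 2: Item 0 -> Agent 1 (value 37)
Step 3: Item 1 -> Agent 1 (value 31)
Step 4: Item 2 -> Agent 0 (value 31)
Step 5: Item 3 -> Agent 2 (value 49)
Step 6: Total welfare = 37 + 31 + 31 + 49 = 148

148


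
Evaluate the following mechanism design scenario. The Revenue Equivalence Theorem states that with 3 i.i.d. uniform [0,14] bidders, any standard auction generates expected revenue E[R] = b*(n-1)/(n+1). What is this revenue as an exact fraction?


Step 1: By Revenue Equivalence, expected revenue = b*(n-1)/(n+1)
Step 2: Substituting n = 3, b = 14
Step 3: Revenue = 14*(3-1)/(3+1) = 14*2/4
Step 4: Revenue = 28/4 = 7

7


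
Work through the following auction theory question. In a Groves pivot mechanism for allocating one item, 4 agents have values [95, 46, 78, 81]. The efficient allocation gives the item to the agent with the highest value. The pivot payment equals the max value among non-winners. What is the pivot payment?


Step 1: The efficient winner is agent 0 with value 95
Step 2: Other agents' values: [46, 78, 81]
Step 3: Pivot payment = max(others) = 81
Step 4: The winner pays 81

81


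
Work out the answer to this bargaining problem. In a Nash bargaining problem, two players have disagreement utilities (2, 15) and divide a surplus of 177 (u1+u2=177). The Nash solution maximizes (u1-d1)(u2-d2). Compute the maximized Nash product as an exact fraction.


Step 1: The Nash solution splits surplus symmetrically above the disagreement point
Step 2: u1 = (total + d1 - d2)/2 = (177 + 2 - 15)/2 = 82
Step 3: u2 = (total - d1 + d2)/2 = (177 - 2 + 15)/2 = 95
Step 4: Nash product = (82 - 2) * (95 - 15)
Step 5: = 80 * 80 = 6400

6400


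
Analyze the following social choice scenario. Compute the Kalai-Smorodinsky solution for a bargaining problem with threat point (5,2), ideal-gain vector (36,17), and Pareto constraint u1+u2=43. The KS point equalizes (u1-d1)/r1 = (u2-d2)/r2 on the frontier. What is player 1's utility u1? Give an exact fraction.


Step 1: At the KS point, (u1-d1)/r1 = (u2-d2)/r2 = t and u1+u2 = 43
Step 2: u1 = d1 + r1*t and u2 = d2 + r2*t, so (d1 + r1*t) + (d2 + r2*t) = 43
Step 3: t = (43 - 5 - 2)/(36 + 17) = 36/53
Step 4: u1 = d1 + r1*t = 5 + 36 * 36/53 = 1561/53
Step 5: (Check: u2 = d2 + r2*t = 718/53; u1+u2 = 1561/53 + 718/53 = 43, on the frontier.)

1561/53


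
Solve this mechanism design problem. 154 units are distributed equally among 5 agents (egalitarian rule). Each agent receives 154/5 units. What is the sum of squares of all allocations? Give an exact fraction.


Step 1: Each agent's share = 154/5
Step 2: Square of each share = (154/5)^2 = 23716/25
Step 3: Sum of squares = 5 * 23716/25 = 23716/5

23716/5


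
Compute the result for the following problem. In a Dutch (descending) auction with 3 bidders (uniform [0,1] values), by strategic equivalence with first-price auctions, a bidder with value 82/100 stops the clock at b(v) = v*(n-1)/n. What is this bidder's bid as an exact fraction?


Step 1: Dutch auctions are strategically equivalent to first-price auctions
Step 2: The equilibrium bid is b(v) = v*(n-1)/n
Step 3: b = 41/50 * 2/3
Step 4: b = 41/75

41/75


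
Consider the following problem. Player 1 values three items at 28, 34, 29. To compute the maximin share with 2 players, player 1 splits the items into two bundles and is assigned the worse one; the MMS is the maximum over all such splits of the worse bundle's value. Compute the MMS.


Step 1: Item values = 28, 34, 29
Step 2: Enumerate all 2-bundle partitions and take the smaller bundle:
  Partition 1: {28} vs {34,29} -> bundles 28, 63; min = 28
  Partition 2: {34} vs {28,29} -> bundles 34, 57; min = 34
  Partition 3: {29} vs {28,34} -> bundles 29, 62; min = 29
Step 3: MMS = max(28, 34, 29) = 34

34


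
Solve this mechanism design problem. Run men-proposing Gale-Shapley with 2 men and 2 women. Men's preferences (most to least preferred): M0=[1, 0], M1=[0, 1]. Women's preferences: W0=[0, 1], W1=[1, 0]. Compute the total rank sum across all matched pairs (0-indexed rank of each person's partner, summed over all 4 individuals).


Step 1: Run Gale-Shapley (men propose, women hold best offer):
  M0 proposes to W1; she accepts
  M1 proposes to W0; she accepts
Step 2: Final matching: W0-M1, W1-M0
Step 3: 0-indexed ranks (man's rank of his match, then woman's): 0 + 1 + 0 + 1
Step 4: Total rank sum = 2

2


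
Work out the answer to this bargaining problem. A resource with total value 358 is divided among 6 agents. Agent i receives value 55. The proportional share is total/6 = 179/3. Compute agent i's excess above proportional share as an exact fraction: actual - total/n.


Step 1: Proportional share = 358/6 = 179/3
Step 2: Agent's actual allocation = 55
Step 3: Excess = 55 - 179/3 = -14/3

-14/3


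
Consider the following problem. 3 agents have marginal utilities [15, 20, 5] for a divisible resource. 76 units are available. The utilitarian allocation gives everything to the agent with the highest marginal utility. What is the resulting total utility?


Step 1: The marginal utilities are [15, 20, 5]
Step 2: The highest marginal utility is 20
Step 3: All 76 units go to that agent
Step 4: Total utility = 20 * 76 = 1520

1520


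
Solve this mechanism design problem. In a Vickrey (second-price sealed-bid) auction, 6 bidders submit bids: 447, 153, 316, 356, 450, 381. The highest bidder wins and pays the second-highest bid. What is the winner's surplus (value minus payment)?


Step 1: Sort bids in descending order: 450, 447, 381, 356, 316, 153
Step 2: The winning bid is the highest: 450
Step 3: The payment equals the second-highest bid: 447
Step 4: Surplus = winner's bid - payment = 450 - 447 = 3

3


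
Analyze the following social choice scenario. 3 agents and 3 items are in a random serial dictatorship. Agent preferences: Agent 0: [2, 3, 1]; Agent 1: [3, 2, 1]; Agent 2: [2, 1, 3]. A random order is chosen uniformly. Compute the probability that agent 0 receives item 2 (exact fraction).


Step 1: Agent 0 wants item 2
Step 2: There are 6 possible orderings of agents
Step 3: In 3 orderings, agent 0 gets item 2
Step 4: Probability = 3/6 = 1/2

1/2


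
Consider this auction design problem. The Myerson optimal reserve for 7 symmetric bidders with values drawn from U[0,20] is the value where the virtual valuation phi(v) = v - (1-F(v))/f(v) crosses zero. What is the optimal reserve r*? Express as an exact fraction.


Step 1: For U[0,20], F(v) = v/20 and f(v) = 1/20
Step 2: phi(v) = v - (1 - v/20)/(1/20) = v - (20 - v) = 2v - 20
Step 3: Set phi(r*) = 0: 2r* - 20 = 0
Step 4: r* = 20/2 = 10 (the number of bidders n = 7 does not enter)

10


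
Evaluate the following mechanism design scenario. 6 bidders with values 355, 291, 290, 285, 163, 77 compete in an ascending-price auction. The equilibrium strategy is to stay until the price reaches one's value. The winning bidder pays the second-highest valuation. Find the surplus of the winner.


Step 1: Identify the highest value: 355
Step 2: Identify the second-highest value: 291
Step 3: The final price = second-highest value = 291
Step 4: Surplus = 355 - 291 = 64

64


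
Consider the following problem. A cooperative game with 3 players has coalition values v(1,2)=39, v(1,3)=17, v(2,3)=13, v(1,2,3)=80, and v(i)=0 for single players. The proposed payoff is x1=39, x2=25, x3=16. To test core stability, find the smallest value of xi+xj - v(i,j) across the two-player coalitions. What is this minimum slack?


Step 1: Slack for coalition (1,2): x1+x2 - v12 = 64 - 39 = 25
Step 2: Slack for coalition (1,3): x1+x3 - v13 = 55 - 17 = 38
Step 3: Slack for coalition (2,3): x2+x3 - v23 = 41 - 13 = 28
Step 4: Minimum slack = min(25, 38, 28) = 25, attained by (1,2); no pair can gain by deviating, so the allocation is in the core

25


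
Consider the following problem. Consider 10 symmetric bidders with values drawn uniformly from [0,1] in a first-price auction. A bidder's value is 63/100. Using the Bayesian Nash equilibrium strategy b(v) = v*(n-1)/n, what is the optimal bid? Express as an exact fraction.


Step 1: The symmetric BNE bidding function is b(v) = v * (n-1) / n
Step 2: Substitute v = 63/100 and n = 10
Step 3: b = 63/100 * 9/10
Step 4: b = 567/1000

567/1000


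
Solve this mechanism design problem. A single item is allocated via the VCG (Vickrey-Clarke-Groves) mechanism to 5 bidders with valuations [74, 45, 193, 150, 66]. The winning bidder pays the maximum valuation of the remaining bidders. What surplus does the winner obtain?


Step 1: The winner is the agent with the highest value: agent 2 with value 193
Step 2: Values of other agents: [74, 45, 150, 66]
Step 3: VCG payment = max of others' values = 150
Step 4: Surplus = 193 - 150 = 43

43


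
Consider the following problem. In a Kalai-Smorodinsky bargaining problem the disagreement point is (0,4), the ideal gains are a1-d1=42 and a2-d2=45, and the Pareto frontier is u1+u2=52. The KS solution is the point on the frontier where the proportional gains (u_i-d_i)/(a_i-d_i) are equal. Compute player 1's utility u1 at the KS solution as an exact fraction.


Step 1: At the KS point, (u1-d1)/r1 = (u2-d2)/r2 = t and u1+u2 = 52
Step 2: u1 = d1 + r1*t and u2 = d2 + r2*t, so (d1 + r1*t) + (d2 + r2*t) = 52
Step 3: t = (52 - 0 - 4)/(42 + 45) = 48/87 = 16/29
Step 4: u1 = d1 + r1*t = 0 + 42 * 16/29 = 672/29
Step 5: (Check: u2 = d2 + r2*t = 836/29; u1+u2 = 672/29 + 836/29 = 52, on the frontier.)

672/29


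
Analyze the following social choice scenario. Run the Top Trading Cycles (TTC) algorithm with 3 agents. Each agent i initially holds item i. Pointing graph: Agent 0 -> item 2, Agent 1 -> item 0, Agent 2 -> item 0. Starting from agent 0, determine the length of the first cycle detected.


Step 1: Trace the pointer graph from agent 0: 0 -> 2 -> 0
Step 2: A cycle is detected when we revisit agent 0
Step 3: The cycle is: 0 -> 2 -> 0
Step 4: Cycle length = 2

2


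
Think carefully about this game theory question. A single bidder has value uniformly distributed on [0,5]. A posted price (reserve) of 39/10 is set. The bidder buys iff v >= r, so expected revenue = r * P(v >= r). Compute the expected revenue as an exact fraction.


Step 1: Posted price r = 39/10, value support [0,5]
Step 2: P(v >= r) = (5 - 39/10)/5 = 11/50
Step 3: Expected revenue = r * P(v >= r) = 39/10 * 11/50
Step 4: Revenue = 429/500

429/500


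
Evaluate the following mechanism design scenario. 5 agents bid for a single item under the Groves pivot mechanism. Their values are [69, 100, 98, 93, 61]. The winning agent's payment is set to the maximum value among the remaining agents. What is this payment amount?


Step 1: The efficient winner is agent 1 with value 100
Step 2: Other agents' values: [69, 98, 93, 61]
Step 3: Pivot payment = max(others) = 98
Step 4: The winner pays 98

98


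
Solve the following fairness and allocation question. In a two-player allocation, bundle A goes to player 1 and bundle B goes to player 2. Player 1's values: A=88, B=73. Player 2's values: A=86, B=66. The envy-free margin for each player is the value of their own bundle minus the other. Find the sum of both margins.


Step 1: Player 1's margin = v1(A) - v1(B) = 88 - 73 = 15
Step 2: Player 2's margin = v2(B) - v2(A) = 66 - 86 = -20
Step 3: Total margin = 15 + -20 = -5

-5


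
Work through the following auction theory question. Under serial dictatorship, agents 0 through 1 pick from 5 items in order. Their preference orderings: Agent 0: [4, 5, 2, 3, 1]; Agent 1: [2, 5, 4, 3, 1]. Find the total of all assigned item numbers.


Step 1: Agent 0 picks item 4
Step 2: Agent 1 picks item 2
Step 3: Sum = 4 + 2 = 6

6


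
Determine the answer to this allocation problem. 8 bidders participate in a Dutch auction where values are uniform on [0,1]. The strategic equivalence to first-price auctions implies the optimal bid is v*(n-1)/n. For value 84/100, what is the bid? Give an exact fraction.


Step 1: Dutch auctions are strategically equivalent to first-price auctions
Step 2: The equilibrium bid is b(v) = v*(n-1)/n
Step 3: b = 21/25 * 7/8
Step 4: b = 147/200

147/200


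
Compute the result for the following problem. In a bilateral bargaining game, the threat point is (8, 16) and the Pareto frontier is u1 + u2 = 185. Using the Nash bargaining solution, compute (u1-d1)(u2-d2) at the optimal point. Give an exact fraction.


Step 1: The Nash solution splits surplus symmetrically above the disagreement point
Step 2: u1 = (total + d1 - d2)/2 = (185 + 8 - 16)/2 = 177/2
Step 3: u2 = (total - d1 + d2)/2 = (185 - 8 + 16)/2 = 193/2
Step 4: Nash product = (177/2 - 8) * (193/2 - 16)
Step 5: = 161/2 * 161/2 = 25921/4

25921/4


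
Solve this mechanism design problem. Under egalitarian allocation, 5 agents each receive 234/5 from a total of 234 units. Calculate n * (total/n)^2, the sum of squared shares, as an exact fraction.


Step 1: Each agent's share = 234/5
Step 2: Square of each share = (234/5)^2 = 54756/25
Step 3: Sum of squares = 5 * 54756/25 = 54756/5

54756/5


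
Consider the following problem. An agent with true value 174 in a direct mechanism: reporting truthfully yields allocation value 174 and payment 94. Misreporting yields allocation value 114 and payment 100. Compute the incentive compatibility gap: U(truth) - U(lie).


Step 1: U(truth) = value - payment = 174 - 94 = 80
Step 2: U(lie) = allocation - payment = 114 - 100 = 14
Step 3: IC gap = 80 - 14 = 66

66


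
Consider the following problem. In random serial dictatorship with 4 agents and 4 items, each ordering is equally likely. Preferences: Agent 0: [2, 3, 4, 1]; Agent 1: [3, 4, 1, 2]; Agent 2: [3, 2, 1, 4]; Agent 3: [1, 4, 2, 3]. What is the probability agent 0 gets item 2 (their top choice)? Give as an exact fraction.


Step 1: Agent 0 wants item 2
Step 2: There are 24 possible orderings of agents
Step 3: In 20 orderings, agent 0 gets item 2
Step 4: Probability = 20/24 = 5/6

5/6


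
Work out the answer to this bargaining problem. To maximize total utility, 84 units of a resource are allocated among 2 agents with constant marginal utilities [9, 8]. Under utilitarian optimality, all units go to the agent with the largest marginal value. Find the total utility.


Step 1: The marginal utilities are [9, 8]
Step 2: The highest marginal utility is 9
Step 3: All 84 units go to that agent
Step 4: Total utility = 9 * 84 = 756

756


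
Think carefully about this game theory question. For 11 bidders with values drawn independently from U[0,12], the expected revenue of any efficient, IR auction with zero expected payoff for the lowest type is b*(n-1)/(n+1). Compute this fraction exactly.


Step 1: By Revenue Equivalence, expected revenue = b*(n-1)/(n+1)
Step 2: Substituting n = 11, b = 12
Step 3: Revenue = 12*(11-1)/(11+1) = 12*10/12
Step 4: Revenue = 120/12 = 10

10


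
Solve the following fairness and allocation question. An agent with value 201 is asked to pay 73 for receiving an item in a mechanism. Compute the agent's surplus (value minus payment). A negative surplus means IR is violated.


Step 1: Surplus = value - payment = 201 - 73 = 128
Step 2: IR is satisfied (surplus >= 0)

128


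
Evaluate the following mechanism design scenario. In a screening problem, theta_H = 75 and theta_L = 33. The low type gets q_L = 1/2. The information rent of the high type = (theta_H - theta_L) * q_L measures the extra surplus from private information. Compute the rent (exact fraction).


Step 1: theta_H - theta_L = 75 - 33 = 42
Step 2: Information rent = (theta_H - theta_L) * q_L
Step 3: = 42 * 1/2
Step 4: = 21

21
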